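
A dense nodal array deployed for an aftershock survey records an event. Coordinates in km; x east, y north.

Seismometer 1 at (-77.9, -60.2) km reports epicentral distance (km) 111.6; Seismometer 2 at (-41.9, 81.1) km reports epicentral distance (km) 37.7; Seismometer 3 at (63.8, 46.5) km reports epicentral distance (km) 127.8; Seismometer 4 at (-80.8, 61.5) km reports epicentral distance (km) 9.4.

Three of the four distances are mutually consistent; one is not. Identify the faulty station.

Seismometer 4

Solve using three stations at a time. Using Seismometer 1, Seismometer 2, Seismometer 3 (subtract circle equations pairwise → linear system) gives (x, y) ≈ (-63.9, 50.5).
Distances from that point to each station vs reported:
  Seismometer 1: calculated 111.6 vs reported 111.6 → residual 0.0 km
  Seismometer 2: calculated 37.7 vs reported 37.7 → residual 0.0 km
  Seismometer 3: calculated 127.8 vs reported 127.8 → residual 0.0 km
  Seismometer 4: calculated 20.1 vs reported 9.4 → residual 10.7 km
Seismometer 1, Seismometer 2, Seismometer 3 are mutually consistent (residuals ≈ 0); Seismometer 4 is off by 10.7 km.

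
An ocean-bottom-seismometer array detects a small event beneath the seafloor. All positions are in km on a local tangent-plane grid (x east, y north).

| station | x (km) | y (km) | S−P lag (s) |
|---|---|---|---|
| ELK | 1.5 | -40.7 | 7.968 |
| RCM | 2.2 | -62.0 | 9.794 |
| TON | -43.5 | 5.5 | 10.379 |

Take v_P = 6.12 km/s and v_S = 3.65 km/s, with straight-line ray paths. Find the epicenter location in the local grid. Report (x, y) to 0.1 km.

Distance from S−P lag: d = Δt · v_P v_S / (v_P − v_S) = Δt · (6.12·3.65)/(6.12−3.65) ≈ 9.0437·Δt.
So d_ELK = 72.06, d_RCM = 88.57, d_TON = 93.86 km.
Circle about each station: (x − 1.5)² + (y + 40.7)² = 72.06²; (x − 2.2)² + (y + 62.0)² = 88.57²; (x + 43.5)² + (y − 5.5)² = 93.86².
Subtracting the ELK equation from the RCM and TON equations removes the quadratic terms:
1.4 x − 42.6 y = -461.90
-90.0 x + 92.4 y = -3353.30
Solving the 2×2 system: x ≈ 50.1, y ≈ 12.5 km.

x ≈ 50.1 km, y ≈ 12.5 km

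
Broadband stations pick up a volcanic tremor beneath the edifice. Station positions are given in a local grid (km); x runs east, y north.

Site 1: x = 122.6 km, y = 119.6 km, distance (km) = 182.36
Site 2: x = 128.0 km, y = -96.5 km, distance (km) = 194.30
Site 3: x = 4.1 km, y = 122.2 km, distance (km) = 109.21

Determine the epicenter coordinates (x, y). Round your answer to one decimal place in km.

x ≈ -28.9 km, y ≈ 18.1 km

Circle about each station: (x − 122.6)² + (y − 119.6)² = 182.36²; (x − 128.0)² + (y + 96.5)² = 194.30²; (x − 4.1)² + (y − 122.2)² = 109.21².
Subtracting the Site 1 equation from the Site 2 and Site 3 equations removes the quadratic terms:
10.8 x − 432.2 y = -8135.99
-237.0 x + 5.2 y = 6943.08
Solving the 2×2 system: x ≈ -28.9, y ≈ 18.1 km.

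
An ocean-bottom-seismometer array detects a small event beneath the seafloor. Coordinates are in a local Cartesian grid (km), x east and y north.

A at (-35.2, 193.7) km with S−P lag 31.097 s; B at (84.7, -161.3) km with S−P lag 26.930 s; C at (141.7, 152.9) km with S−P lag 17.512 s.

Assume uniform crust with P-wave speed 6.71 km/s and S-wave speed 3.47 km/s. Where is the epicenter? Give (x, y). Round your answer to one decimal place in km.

Distance from S−P lag: d = Δt · v_P v_S / (v_P − v_S) = Δt · (6.71·3.47)/(6.71−3.47) ≈ 7.1863·Δt.
So d_A = 223.47, d_B = 193.53, d_C = 125.85 km.
Circle about each station: (x + 35.2)² + (y − 193.7)² = 223.47²; (x − 84.7)² + (y + 161.3)² = 193.53²; (x − 141.7)² + (y − 152.9)² = 125.85².
Subtracting the A equation from the B and C equations removes the quadratic terms:
239.8 x − 710.0 y = 6918.03
353.8 x − 81.6 y = 38799.19
Solving the 2×2 system: x ≈ 116.5, y ≈ 29.6 km.
Check against A (with the unrounded x, y): √((x + 35.2)²+(y − 193.7)²) = 223.47 ≈ 223.47 km. ✓

x ≈ 116.5 km, y ≈ 29.6 km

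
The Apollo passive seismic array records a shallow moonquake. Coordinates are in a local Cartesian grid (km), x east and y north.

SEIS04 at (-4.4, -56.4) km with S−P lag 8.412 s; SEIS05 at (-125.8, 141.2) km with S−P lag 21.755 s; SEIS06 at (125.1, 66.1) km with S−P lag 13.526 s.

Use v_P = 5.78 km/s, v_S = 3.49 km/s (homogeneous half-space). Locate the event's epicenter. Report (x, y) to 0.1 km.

Distance from S−P lag: d = Δt · v_P v_S / (v_P − v_S) = Δt · (5.78·3.49)/(5.78−3.49) ≈ 8.8088·Δt.
So d_SEIS04 = 74.10, d_SEIS05 = 191.64, d_SEIS06 = 119.15 km.
Circle about each station: (x + 4.4)² + (y + 56.4)² = 74.10²; (x + 125.8)² + (y − 141.2)² = 191.64²; (x − 125.1)² + (y − 66.1)² = 119.15².
Subtracting pairs of circle equations eliminates x²+y² and gives linear equations (the radical axes):
-242.8 x + 395.2 y = 1327.68
259.0 x + 245.0 y = 8112.99
Solving the 2×2 system: x ≈ 17.8, y ≈ 14.3 km.

(17.8, 14.3)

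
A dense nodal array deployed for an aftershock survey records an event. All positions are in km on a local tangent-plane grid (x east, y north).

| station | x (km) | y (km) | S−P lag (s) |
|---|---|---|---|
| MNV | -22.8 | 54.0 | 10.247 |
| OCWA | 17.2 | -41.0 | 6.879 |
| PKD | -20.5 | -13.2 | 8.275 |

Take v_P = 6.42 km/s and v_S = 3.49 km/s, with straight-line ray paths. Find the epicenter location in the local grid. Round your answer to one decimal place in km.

39.6 km east, 6.6 km north

Distance from S−P lag: d = Δt · v_P v_S / (v_P − v_S) = Δt · (6.42·3.49)/(6.42−3.49) ≈ 7.6470·Δt.
So d_MNV = 78.36, d_OCWA = 52.60, d_PKD = 63.28 km.
Circle about each station: (x + 22.8)² + (y − 54.0)² = 78.36²; (x − 17.2)² + (y + 41.0)² = 52.60²; (x + 20.5)² + (y + 13.2)² = 63.28².
Subtracting pairs of circle equations eliminates x²+y² and gives linear equations (the radical axes):
80.0 x − 190.0 y = 1914.53
4.6 x − 134.4 y = -705.42
Solving the 2×2 system: x ≈ 39.6, y ≈ 6.6 km.
Check against MNV (with the unrounded x, y): √((x + 22.8)²+(y − 54.0)²) = 78.37 ≈ 78.36 km. ✓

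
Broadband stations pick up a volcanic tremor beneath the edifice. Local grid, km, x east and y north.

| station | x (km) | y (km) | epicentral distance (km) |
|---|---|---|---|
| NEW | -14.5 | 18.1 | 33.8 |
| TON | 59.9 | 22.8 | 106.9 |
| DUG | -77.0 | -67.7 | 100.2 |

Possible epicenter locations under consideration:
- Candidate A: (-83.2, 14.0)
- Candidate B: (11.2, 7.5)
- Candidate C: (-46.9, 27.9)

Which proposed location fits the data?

Candidate C

For each candidate, compare |candidate − station| to the reported distance:
Candidate A: residuals NEW 35.0, TON 36.5, DUG 18.3 → max 36.5 km
Candidate B: residuals NEW 6.0, TON 55.9, DUG 15.7 → max 55.9 km
Candidate C: residuals NEW 0.0, TON 0.0, DUG 0.0 → max 0.0 km
Only Candidate C has all residuals ≈ 0.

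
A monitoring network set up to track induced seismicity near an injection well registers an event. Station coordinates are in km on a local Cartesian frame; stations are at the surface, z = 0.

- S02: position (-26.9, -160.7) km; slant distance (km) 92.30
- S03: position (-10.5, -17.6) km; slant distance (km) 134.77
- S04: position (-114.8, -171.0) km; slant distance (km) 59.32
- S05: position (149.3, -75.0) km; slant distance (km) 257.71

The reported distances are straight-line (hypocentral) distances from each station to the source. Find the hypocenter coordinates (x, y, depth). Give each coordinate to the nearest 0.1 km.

x ≈ -105.5 km, y ≈ -112.9 km, depth ≈ 7.5 km

Each station gives a sphere (x−x_i)² + (y−y_i)² + z² = d_i² (stations at z=0).
Subtracting the S02 sphere from S03 and S04: z² cancels, leaving linear equations in x and y:
32.8 x + 286.2 y = -35771.75
-175.8 x − 20.6 y = 20872.37
Solving: x ≈ -105.499, y ≈ -112.898 km (keep extra digits for the depth step; rounded: -105.5, -112.9).
Then from the S02 sphere: z² = 92.30² − (x + 26.9)² − (y + 160.7)² with x = -105.499, y = -112.898, so z ≈ 7.514 ≈ 7.5 km.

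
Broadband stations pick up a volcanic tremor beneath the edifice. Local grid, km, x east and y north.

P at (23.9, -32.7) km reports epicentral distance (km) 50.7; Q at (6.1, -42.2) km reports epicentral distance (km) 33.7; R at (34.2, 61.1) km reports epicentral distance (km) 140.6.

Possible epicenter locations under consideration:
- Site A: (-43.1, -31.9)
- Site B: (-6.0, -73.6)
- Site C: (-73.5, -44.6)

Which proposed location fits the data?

Site B

For each candidate, compare |candidate − station| to the reported distance:
Site A: residuals P 16.3, Q 16.6, R 19.7 → max 19.7 km
Site B: residuals P 0.0, Q 0.0, R 0.0 → max 0.0 km
Site C: residuals P 47.4, Q 45.9, R 10.3 → max 47.4 km
Only Site B has all residuals ≈ 0.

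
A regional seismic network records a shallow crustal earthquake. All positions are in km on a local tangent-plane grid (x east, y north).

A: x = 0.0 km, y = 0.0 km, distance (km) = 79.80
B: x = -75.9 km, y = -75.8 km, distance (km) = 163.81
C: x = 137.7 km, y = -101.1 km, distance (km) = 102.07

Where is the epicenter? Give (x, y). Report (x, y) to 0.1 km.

x ≈ 77.6 km, y ≈ -18.6 km

Circle about each station: x² + y² = 79.80²; (x + 75.9)² + (y + 75.8)² = 163.81²; (x − 137.7)² + (y + 101.1)² = 102.07².
Subtracting pairs of circle equations eliminates x²+y² and gives linear equations (the radical axes):
-151.8 x − 151.6 y = -8959.23
275.4 x − 202.2 y = 25132.26
Solving the 2×2 system: x ≈ 77.6, y ≈ -18.6 km.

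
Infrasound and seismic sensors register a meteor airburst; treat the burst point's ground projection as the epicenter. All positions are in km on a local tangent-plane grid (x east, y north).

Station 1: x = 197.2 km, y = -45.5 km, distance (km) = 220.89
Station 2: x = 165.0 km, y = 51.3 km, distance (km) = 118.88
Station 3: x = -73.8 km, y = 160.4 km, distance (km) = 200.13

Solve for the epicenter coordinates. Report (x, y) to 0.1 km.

Circle about each station: (x − 197.2)² + (y + 45.5)² = 220.89²; (x − 165.0)² + (y − 51.3)² = 118.88²; (x + 73.8)² + (y − 160.4)² = 200.13².
Subtracting pairs of circle equations eliminates x²+y² and gives linear equations (the radical axes):
-64.4 x + 193.6 y = 23558.54
-542.0 x + 411.8 y = -1043.11
Solving the 2×2 system: x ≈ 126.3, y ≈ 163.7 km.

(126.3, 163.7)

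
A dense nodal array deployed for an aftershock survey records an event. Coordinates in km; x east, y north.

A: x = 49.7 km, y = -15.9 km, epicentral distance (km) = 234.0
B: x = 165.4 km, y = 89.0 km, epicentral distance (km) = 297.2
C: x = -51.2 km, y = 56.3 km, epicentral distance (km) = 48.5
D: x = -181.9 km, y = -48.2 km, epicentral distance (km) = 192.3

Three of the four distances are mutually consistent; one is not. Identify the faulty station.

C

Solve using three stations at a time. Using A, B, D (subtract circle equations pairwise → linear system) gives (x, y) ≈ (-128.0, 136.3).
Distances from that point to each station vs reported:
  A: calculated 233.9 vs reported 234.0 → residual 0.1 km
  B: calculated 297.1 vs reported 297.2 → residual 0.1 km
  C: calculated 110.9 vs reported 48.5 → residual 62.4 km
  D: calculated 192.2 vs reported 192.3 → residual 0.1 km
A, B, D are mutually consistent (residuals ≈ 0); C is off by 62.4 km.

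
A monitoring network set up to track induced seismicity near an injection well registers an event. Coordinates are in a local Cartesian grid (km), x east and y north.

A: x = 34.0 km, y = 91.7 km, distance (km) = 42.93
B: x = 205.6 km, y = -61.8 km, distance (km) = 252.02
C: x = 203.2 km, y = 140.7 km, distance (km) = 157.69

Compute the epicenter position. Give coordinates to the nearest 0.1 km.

(45.7, 133.0)

Circle about each station: (x − 34.0)² + (y − 91.7)² = 42.93²; (x − 205.6)² + (y + 61.8)² = 252.02²; (x − 203.2)² + (y − 140.7)² = 157.69².
Subtracting pairs of circle equations eliminates x²+y² and gives linear equations (the radical axes):
343.2 x − 307.0 y = -25145.39
338.4 x + 98.0 y = 28498.69
Solving the 2×2 system: x ≈ 45.7, y ≈ 133.0 km.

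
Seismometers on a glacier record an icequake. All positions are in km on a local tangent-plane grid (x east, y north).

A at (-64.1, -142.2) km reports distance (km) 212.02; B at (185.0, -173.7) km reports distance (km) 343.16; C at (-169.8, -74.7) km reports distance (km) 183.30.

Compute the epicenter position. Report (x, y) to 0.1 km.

x ≈ -56.9 km, y ≈ 69.7 km

Circle about each station: (x + 64.1)² + (y + 142.2)² = 212.02²; (x − 185.0)² + (y + 173.7)² = 343.16²; (x + 169.8)² + (y + 74.7)² = 183.30².
Subtracting the A equation from the B and C equations removes the quadratic terms:
498.2 x − 63.0 y = -32739.27
-211.4 x + 135.0 y = 21436.07
Solving the 2×2 system: x ≈ -56.9, y ≈ 69.7 km.
Check against A (with the unrounded x, y): √((x + 64.1)²+(y + 142.2)²) = 212.00 ≈ 212.02 km. ✓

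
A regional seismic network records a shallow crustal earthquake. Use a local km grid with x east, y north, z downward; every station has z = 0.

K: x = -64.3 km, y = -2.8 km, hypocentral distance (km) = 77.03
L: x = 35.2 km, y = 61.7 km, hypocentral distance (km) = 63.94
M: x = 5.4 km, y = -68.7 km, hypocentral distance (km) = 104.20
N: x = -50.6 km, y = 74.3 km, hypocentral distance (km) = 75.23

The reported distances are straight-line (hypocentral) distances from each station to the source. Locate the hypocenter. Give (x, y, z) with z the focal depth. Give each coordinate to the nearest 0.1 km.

(-4.4, 28.1, 37.3)

Each station gives a sphere (x−x_i)² + (y−y_i)² + z² = d_i² (stations at z=0).
Subtracting the K sphere from L and M: z² cancels, leaving linear equations in x and y:
199.0 x + 129.0 y = 2748.90
139.4 x − 131.8 y = -4317.50
Solving: x ≈ -4.403, y ≈ 28.101 km (keep extra digits for the depth step; rounded: -4.4, 28.1).
Then from the K sphere: z² = 77.03² − (x + 64.3)² − (y + 2.8)² with x = -4.403, y = 28.101, so z ≈ 37.297 ≈ 37.3 km.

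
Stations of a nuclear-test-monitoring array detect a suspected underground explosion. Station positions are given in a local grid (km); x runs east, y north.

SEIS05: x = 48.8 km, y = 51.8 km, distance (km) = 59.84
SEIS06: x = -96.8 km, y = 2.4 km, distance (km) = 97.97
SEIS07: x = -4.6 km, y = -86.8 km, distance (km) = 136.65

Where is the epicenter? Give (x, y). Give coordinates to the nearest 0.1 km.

Circle about each station: (x − 48.8)² + (y − 51.8)² = 59.84²; (x + 96.8)² + (y − 2.4)² = 97.97²; (x + 4.6)² + (y + 86.8)² = 136.65².
Subtracting the SEIS05 equation from the SEIS06 and SEIS07 equations removes the quadratic terms:
-291.2 x − 98.8 y = -1705.98
-106.8 x − 277.2 y = -12601.68
Solving the 2×2 system: x ≈ -11.0, y ≈ 49.7 km.

(-11.0, 49.7)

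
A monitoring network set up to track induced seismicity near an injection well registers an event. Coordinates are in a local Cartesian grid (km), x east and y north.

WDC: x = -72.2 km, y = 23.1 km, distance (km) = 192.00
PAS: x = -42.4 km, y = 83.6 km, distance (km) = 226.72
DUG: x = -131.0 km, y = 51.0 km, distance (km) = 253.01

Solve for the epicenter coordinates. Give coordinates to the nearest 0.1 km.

(54.0, -121.6)

Circle about each station: (x + 72.2)² + (y − 23.1)² = 192.00²; (x + 42.4)² + (y − 83.6)² = 226.72²; (x + 131.0)² + (y − 51.0)² = 253.01².
Subtracting the WDC equation from the PAS and DUG equations removes the quadratic terms:
59.6 x + 121.0 y = -11497.69
-117.6 x + 55.8 y = -13134.51
Solving the 2×2 system: x ≈ 54.0, y ≈ -121.6 km.
Check against WDC (with the unrounded x, y): √((x + 72.2)²+(y − 23.1)²) = 192.00 ≈ 192.00 km. ✓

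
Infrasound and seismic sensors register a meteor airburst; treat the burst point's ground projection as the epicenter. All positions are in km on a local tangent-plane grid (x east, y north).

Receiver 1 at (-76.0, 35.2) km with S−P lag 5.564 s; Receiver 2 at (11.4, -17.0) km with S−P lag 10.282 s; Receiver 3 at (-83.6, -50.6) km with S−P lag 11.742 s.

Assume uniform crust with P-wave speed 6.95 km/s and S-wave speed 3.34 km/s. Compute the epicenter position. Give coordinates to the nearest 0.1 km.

x ≈ -46.4 km, y ≈ 15.1 km

Distance from S−P lag: d = Δt · v_P v_S / (v_P − v_S) = Δt · (6.95·3.34)/(6.95−3.34) ≈ 6.4302·Δt.
So d_Receiver 1 = 35.78, d_Receiver 2 = 66.12, d_Receiver 3 = 75.50 km.
Circle about each station: (x + 76.0)² + (y − 35.2)² = 35.78²; (x − 11.4)² + (y + 17.0)² = 66.12²; (x + 83.6)² + (y + 50.6)² = 75.50².
Subtracting the Receiver 1 equation from the Receiver 2 and Receiver 3 equations removes the quadratic terms:
174.8 x − 104.4 y = -9687.73
-15.2 x − 171.6 y = -1885.76
Solving the 2×2 system: x ≈ -46.4, y ≈ 15.1 km.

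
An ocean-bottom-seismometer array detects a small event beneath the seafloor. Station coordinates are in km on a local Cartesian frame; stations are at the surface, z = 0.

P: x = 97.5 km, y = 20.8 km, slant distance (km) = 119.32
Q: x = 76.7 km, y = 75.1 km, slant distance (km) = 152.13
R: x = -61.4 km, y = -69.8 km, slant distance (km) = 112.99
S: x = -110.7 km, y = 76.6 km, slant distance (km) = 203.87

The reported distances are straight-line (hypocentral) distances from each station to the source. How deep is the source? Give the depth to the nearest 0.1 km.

depth ≈ 63.3 km

Each station gives a sphere (x−x_i)² + (y−y_i)² + z² = d_i² (stations at z=0).
Subtracting the P sphere from Q and R: z² cancels, leaving linear equations in x and y:
-41.6 x + 108.6 y = -7322.26
-317.8 x − 181.2 y = 173.63
Solving: x ≈ 31.104, y ≈ -55.510 km (keep extra digits for the depth step; rounded: 31.1, -55.5).
Then from the P sphere: z² = 119.32² − (x − 97.5)² − (y − 20.8)² with x = 31.104, y = -55.510, so z ≈ 63.290 ≈ 63.3 km.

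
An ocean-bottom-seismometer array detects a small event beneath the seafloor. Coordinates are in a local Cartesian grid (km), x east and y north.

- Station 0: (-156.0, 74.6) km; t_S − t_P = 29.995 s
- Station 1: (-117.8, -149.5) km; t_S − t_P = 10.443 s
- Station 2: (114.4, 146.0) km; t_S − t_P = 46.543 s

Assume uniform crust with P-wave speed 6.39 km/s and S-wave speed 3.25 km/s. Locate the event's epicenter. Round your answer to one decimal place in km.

Distance from S−P lag: d = Δt · v_P v_S / (v_P − v_S) = Δt · (6.39·3.25)/(6.39−3.25) ≈ 6.6139·Δt.
So d_Station 0 = 198.38, d_Station 1 = 69.07, d_Station 2 = 307.83 km.
Circle about each station: (x + 156.0)² + (y − 74.6)² = 198.38²; (x + 117.8)² + (y + 149.5)² = 69.07²; (x − 114.4)² + (y − 146.0)² = 307.83².
Subtracting pairs of circle equations eliminates x²+y² and gives linear equations (the radical axes):
76.4 x − 448.2 y = 40909.89
540.8 x + 142.8 y = -50902.48
Solving the 2×2 system: x ≈ -67.0, y ≈ -102.7 km.

-67.0 km east, -102.7 km north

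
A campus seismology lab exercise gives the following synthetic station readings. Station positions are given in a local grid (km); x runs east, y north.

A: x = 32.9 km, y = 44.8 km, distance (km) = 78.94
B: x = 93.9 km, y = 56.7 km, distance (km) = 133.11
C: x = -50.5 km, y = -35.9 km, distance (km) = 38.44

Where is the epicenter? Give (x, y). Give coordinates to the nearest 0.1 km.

-17.8 km east, -15.7 km north

Circle about each station: (x − 32.9)² + (y − 44.8)² = 78.94²; (x − 93.9)² + (y − 56.7)² = 133.11²; (x + 50.5)² + (y + 35.9)² = 38.44².
Subtracting pairs of circle equations eliminates x²+y² and gives linear equations (the radical axes):
122.0 x + 23.8 y = -2544.10
-166.8 x − 161.4 y = 5503.50
Solving the 2×2 system: x ≈ -17.8, y ≈ -15.7 km.
Check against A (with the unrounded x, y): √((x − 32.9)²+(y − 44.8)²) = 78.94 ≈ 78.94 km. ✓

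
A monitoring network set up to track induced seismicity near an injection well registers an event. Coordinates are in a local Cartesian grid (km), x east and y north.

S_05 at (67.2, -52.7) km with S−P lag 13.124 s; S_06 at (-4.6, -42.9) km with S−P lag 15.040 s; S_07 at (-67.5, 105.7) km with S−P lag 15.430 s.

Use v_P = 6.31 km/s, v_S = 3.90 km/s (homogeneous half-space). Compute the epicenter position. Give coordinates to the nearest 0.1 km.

Distance from S−P lag: d = Δt · v_P v_S / (v_P − v_S) = Δt · (6.31·3.90)/(6.31−3.90) ≈ 10.2112·Δt.
So d_S_05 = 134.01, d_S_06 = 153.58, d_S_07 = 157.56 km.
Circle about each station: (x − 67.2)² + (y + 52.7)² = 134.01²; (x + 4.6)² + (y + 42.9)² = 153.58²; (x + 67.5)² + (y − 105.7)² = 157.56².
Subtracting pairs of circle equations eliminates x²+y² and gives linear equations (the radical axes):
-143.6 x + 19.6 y = -11059.70
-269.4 x + 316.8 y = 1569.14
Solving the 2×2 system: x ≈ 87.9, y ≈ 79.7 km.
Check against S_05 (with the unrounded x, y): √((x − 67.2)²+(y + 52.7)²) = 134.01 ≈ 134.01 km. ✓

(87.9, 79.7)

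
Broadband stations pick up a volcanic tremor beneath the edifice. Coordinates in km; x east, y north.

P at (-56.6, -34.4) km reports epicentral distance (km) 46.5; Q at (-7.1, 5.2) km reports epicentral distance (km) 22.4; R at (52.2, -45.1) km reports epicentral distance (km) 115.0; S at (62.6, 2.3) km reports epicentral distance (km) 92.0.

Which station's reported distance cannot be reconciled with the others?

R

Solve using three stations at a time. Using P, Q, S (subtract circle equations pairwise → linear system) gives (x, y) ≈ (-29.4, 3.3).
Distances from that point to each station vs reported:
  P: calculated 46.5 vs reported 46.5 → residual 0.0 km
  Q: calculated 22.4 vs reported 22.4 → residual 0.0 km
  R: calculated 94.9 vs reported 115.0 → residual 20.1 km
  S: calculated 92.0 vs reported 92.0 → residual 0.0 km
P, Q, S are mutually consistent (residuals ≈ 0); R is off by 20.1 km.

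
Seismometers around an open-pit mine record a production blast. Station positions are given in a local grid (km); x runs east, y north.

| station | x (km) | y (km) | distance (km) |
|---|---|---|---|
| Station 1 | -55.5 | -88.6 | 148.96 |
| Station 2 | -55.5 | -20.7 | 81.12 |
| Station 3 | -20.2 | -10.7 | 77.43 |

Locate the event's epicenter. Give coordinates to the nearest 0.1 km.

(-51.1, 60.3)

Circle about each station: (x + 55.5)² + (y + 88.6)² = 148.96²; (x + 55.5)² + (y + 20.7)² = 81.12²; (x + 20.2)² + (y + 10.7)² = 77.43².
Subtracting pairs of circle equations eliminates x²+y² and gives linear equations (the radical axes):
0.0 x + 135.8 y = 8187.16
70.6 x + 155.8 y = 5786.00
Solving the 2×2 system: x ≈ -51.1, y ≈ 60.3 km.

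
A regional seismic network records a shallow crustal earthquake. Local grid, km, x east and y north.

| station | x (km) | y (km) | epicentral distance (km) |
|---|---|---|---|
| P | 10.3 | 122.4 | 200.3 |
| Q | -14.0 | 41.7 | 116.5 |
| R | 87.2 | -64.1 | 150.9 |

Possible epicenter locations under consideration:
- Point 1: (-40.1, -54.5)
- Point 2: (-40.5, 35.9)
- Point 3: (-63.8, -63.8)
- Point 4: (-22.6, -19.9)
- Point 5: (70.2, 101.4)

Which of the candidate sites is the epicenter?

Point 3

For each candidate, compare |candidate − station| to the reported distance:
Point 1: residuals P 16.4, Q 16.8, R 23.2 → max 23.2 km
Point 2: residuals P 100.0, Q 89.4, R 11.3 → max 100.0 km
Point 3: residuals P 0.1, Q 0.2, R 0.1 → max 0.2 km
Point 4: residuals P 54.2, Q 54.3, R 32.5 → max 54.3 km
Point 5: residuals P 136.8, Q 13.3, R 15.5 → max 136.8 km
Only Point 3 has all residuals ≈ 0.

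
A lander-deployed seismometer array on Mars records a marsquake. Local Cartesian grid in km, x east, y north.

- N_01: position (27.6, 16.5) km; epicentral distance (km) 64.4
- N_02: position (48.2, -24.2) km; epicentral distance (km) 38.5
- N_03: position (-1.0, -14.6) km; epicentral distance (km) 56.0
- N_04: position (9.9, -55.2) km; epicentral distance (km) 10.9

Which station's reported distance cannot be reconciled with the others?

N_03

Solve using three stations at a time. Using N_01, N_02, N_04 (subtract circle equations pairwise → linear system) gives (x, y) ≈ (17.2, -47.1).
Distances from that point to each station vs reported:
  N_01: calculated 64.4 vs reported 64.4 → residual 0.0 km
  N_02: calculated 38.5 vs reported 38.5 → residual 0.0 km
  N_03: calculated 37.2 vs reported 56.0 → residual 18.8 km
  N_04: calculated 10.9 vs reported 10.9 → residual 0.0 km
N_01, N_02, N_04 are mutually consistent (residuals ≈ 0); N_03 is off by 18.8 km.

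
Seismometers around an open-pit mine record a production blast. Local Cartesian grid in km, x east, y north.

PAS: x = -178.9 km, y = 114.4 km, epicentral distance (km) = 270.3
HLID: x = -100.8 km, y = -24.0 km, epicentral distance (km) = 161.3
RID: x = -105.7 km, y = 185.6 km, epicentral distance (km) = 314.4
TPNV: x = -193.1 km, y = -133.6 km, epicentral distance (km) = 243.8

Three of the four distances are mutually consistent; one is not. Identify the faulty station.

Solve using three stations at a time. Using HLID, RID, TPNV (subtract circle equations pairwise → linear system) gives (x, y) ≈ (46.7, -89.4).
Distances from that point to each station vs reported:
  PAS: calculated 304.1 vs reported 270.3 → residual 33.8 km
  HLID: calculated 161.4 vs reported 161.3 → residual 0.1 km
  RID: calculated 314.4 vs reported 314.4 → residual 0.0 km
  TPNV: calculated 243.8 vs reported 243.8 → residual 0.0 km
HLID, RID, TPNV are mutually consistent (residuals ≈ 0); PAS is off by 33.8 km.

PAS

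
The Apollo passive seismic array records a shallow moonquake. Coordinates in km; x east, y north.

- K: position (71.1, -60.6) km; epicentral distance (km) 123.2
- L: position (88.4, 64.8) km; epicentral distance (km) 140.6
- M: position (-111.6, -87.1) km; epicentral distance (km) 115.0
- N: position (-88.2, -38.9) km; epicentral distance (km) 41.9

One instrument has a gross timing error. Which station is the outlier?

N

Solve using three stations at a time. Using K, L, M (subtract circle equations pairwise → linear system) gives (x, y) ≈ (-36.3, -0.2).
Distances from that point to each station vs reported:
  K: calculated 123.2 vs reported 123.2 → residual 0.0 km
  L: calculated 140.6 vs reported 140.6 → residual 0.0 km
  M: calculated 115.0 vs reported 115.0 → residual 0.0 km
  N: calculated 64.8 vs reported 41.9 → residual 22.9 km
K, L, M are mutually consistent (residuals ≈ 0); N is off by 22.9 km.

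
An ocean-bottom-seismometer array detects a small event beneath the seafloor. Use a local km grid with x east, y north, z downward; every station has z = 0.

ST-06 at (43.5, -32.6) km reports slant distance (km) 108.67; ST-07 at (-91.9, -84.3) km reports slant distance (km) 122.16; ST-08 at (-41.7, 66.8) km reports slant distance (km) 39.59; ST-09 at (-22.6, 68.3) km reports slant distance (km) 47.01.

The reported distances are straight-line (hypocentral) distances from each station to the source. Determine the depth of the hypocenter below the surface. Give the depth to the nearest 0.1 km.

depth ≈ 9.1 km

Each station gives a sphere (x−x_i)² + (y−y_i)² + z² = d_i² (stations at z=0).
Subtracting the ST-06 sphere from ST-07 and ST-08: z² cancels, leaving linear equations in x and y:
-270.8 x − 103.4 y = 9483.19
-170.4 x + 198.8 y = 13487.92
Solving: x ≈ -45.902, y ≈ 28.502 km (keep extra digits for the depth step; rounded: -45.9, 28.5).
Then from the ST-06 sphere: z² = 108.67² − (x − 43.5)² − (y + 32.6)² with x = -45.902, y = 28.502, so z ≈ 9.110 ≈ 9.1 km.
Check against ST-09 (with the unrounded solution): distance 47.01 ≈ 47.01 km. ✓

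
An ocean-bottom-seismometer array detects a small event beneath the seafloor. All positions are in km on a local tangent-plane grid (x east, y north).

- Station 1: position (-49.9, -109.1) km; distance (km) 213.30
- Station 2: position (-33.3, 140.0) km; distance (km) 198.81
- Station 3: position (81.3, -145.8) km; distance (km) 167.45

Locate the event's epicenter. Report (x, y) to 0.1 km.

x ≈ 122.5 km, y ≈ 16.5 km

Circle about each station: (x + 49.9)² + (y + 109.1)² = 213.30²; (x + 33.3)² + (y − 140.0)² = 198.81²; (x − 81.3)² + (y + 145.8)² = 167.45².
Subtracting the Station 1 equation from the Station 2 and Station 3 equations removes the quadratic terms:
33.2 x + 498.2 y = 12287.54
262.4 x − 73.4 y = 30931.90
Solving the 2×2 system: x ≈ 122.5, y ≈ 16.5 km.
Check against Station 1 (with the unrounded x, y): √((x + 49.9)²+(y + 109.1)²) = 213.30 ≈ 213.30 km. ✓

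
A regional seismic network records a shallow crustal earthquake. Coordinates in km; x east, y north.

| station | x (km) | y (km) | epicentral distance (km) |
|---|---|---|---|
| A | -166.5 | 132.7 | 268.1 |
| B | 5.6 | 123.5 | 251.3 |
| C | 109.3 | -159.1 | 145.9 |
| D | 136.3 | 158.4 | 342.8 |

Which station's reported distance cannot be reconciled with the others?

C

Solve using three stations at a time. Using A, B, D (subtract circle equations pairwise → linear system) gives (x, y) ≈ (-68.2, -116.8).
Distances from that point to each station vs reported:
  A: calculated 268.1 vs reported 268.1 → residual 0.0 km
  B: calculated 251.4 vs reported 251.3 → residual 0.1 km
  C: calculated 182.5 vs reported 145.9 → residual 36.6 km
  D: calculated 342.8 vs reported 342.8 → residual 0.0 km
A, B, D are mutually consistent (residuals ≈ 0); C is off by 36.6 km.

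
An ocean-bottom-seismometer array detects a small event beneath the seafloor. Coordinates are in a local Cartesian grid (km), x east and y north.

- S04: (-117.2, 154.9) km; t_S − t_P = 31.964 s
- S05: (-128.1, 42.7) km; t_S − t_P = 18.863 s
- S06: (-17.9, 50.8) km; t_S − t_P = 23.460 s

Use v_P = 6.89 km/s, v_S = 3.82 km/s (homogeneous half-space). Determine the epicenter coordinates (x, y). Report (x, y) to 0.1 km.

Distance from S−P lag: d = Δt · v_P v_S / (v_P − v_S) = Δt · (6.89·3.82)/(6.89−3.82) ≈ 8.5732·Δt.
So d_S04 = 274.03, d_S05 = 161.72, d_S06 = 201.13 km.
Circle about each station: (x + 117.2)² + (y − 154.9)² = 274.03²; (x + 128.1)² + (y − 42.7)² = 161.72²; (x + 17.9)² + (y − 50.8)² = 201.13².
Subtracting the S04 equation from the S05 and S06 equations removes the quadratic terms:
-21.8 x − 224.4 y = 29442.13
198.6 x − 208.2 y = -189.64
Solving the 2×2 system: x ≈ -125.7, y ≈ -119.0 km.
Check against S04 (with the unrounded x, y): √((x + 117.2)²+(y − 154.9)²) = 274.02 ≈ 274.03 km. ✓

x ≈ -125.7 km, y ≈ -119.0 km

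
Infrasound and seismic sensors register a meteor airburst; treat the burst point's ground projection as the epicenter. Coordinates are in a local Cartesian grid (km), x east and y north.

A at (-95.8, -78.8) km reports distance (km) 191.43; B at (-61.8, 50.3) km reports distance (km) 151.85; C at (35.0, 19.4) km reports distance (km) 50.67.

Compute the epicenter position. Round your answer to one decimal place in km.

Circle about each station: (x + 95.8)² + (y + 78.8)² = 191.43²; (x + 61.8)² + (y − 50.3)² = 151.85²; (x − 35.0)² + (y − 19.4)² = 50.67².
Subtracting the A equation from the B and C equations removes the quadratic terms:
68.0 x + 258.2 y = 4549.27
261.6 x + 196.4 y = 20292.28
Solving the 2×2 system: x ≈ 80.2, y ≈ -3.5 km.

(80.2, -3.5)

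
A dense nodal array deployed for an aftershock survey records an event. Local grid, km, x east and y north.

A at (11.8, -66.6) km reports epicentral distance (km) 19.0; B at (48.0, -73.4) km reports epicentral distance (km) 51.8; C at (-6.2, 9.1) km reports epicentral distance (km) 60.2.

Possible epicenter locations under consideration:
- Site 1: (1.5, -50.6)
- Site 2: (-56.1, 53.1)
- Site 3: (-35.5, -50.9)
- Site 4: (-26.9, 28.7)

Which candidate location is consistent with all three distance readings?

Site 1

For each candidate, compare |candidate − station| to the reported distance:
Site 1: residuals A 0.0, B 0.0, C 0.0 → max 0.0 km
Site 2: residuals A 118.6, B 112.0, C 6.3 → max 118.6 km
Site 3: residuals A 30.8, B 34.7, C 6.6 → max 34.7 km
Site 4: residuals A 83.9, B 74.8, C 31.7 → max 83.9 km
Only Site 1 has all residuals ≈ 0.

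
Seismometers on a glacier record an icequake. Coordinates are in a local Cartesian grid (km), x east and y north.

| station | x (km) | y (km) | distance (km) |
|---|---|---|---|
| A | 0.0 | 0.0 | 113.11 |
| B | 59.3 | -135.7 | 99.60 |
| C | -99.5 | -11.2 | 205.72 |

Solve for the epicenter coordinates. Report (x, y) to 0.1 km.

x ≈ 103.2 km, y ≈ -46.3 km

Circle about each station: x² + y² = 113.11²; (x − 59.3)² + (y + 135.7)² = 99.60²; (x + 99.5)² + (y + 11.2)² = 205.72².
Subtracting pairs of circle equations eliminates x²+y² and gives linear equations (the radical axes):
118.6 x − 271.4 y = 24804.69
-199.0 x − 22.4 y = -19501.16
Solving the 2×2 system: x ≈ 103.2, y ≈ -46.3 km.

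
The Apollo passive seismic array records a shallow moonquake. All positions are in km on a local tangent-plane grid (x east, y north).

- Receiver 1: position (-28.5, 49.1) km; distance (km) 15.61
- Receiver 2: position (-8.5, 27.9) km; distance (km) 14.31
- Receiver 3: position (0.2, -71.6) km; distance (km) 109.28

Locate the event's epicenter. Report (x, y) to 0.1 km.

Circle about each station: (x + 28.5)² + (y − 49.1)² = 15.61²; (x + 8.5)² + (y − 27.9)² = 14.31²; (x − 0.2)² + (y + 71.6)² = 109.28².
Subtracting the Receiver 1 equation from the Receiver 2 and Receiver 3 equations removes the quadratic terms:
40.0 x − 42.4 y = -2333.50
57.4 x − 241.4 y = -9794.91
Solving the 2×2 system: x ≈ -20.5, y ≈ 35.7 km.

x ≈ -20.5 km, y ≈ 35.7 km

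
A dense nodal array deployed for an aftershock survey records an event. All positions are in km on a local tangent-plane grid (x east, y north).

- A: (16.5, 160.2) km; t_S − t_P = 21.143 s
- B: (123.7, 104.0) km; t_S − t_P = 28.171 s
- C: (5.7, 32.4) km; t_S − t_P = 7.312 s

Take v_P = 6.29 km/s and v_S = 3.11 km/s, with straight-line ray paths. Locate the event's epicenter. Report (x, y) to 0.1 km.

-38.2 km east, 42.2 km north

Distance from S−P lag: d = Δt · v_P v_S / (v_P − v_S) = Δt · (6.29·3.11)/(6.29−3.11) ≈ 6.1515·Δt.
So d_A = 130.06, d_B = 173.30, d_C = 44.98 km.
Circle about each station: (x − 16.5)² + (y − 160.2)² = 130.06²; (x − 123.7)² + (y − 104.0)² = 173.30²; (x − 5.7)² + (y − 32.4)² = 44.98².
Subtracting the A equation from the B and C equations removes the quadratic terms:
214.4 x − 112.4 y = -12935.89
-21.6 x − 255.6 y = -9961.64
Solving the 2×2 system: x ≈ -38.2, y ≈ 42.2 km.
Check against A (with the unrounded x, y): √((x − 16.5)²+(y − 160.2)²) = 130.06 ≈ 130.06 km. ✓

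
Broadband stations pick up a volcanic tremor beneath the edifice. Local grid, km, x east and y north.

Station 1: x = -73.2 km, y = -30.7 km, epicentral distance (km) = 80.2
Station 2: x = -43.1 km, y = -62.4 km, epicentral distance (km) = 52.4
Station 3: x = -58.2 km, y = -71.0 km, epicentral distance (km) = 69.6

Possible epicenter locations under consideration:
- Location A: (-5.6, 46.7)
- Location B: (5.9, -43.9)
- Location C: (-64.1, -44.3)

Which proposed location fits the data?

Location B

For each candidate, compare |candidate − station| to the reported distance:
Location A: residuals Station 1 22.6, Station 2 63.0, Station 3 59.3 → max 63.0 km
Location B: residuals Station 1 0.0, Station 2 0.0, Station 3 0.0 → max 0.0 km
Location C: residuals Station 1 63.8, Station 2 24.7, Station 3 42.3 → max 63.8 km
Only Location B has all residuals ≈ 0.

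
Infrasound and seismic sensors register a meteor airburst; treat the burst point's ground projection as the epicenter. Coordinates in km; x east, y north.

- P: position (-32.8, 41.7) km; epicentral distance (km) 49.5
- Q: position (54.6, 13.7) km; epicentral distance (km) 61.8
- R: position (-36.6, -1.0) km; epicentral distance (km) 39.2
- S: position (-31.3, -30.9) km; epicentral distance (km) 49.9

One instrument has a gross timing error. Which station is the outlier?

Q

Solve using three stations at a time. Using P, R, S (subtract circle equations pairwise → linear system) gives (x, y) ≈ (2.1, 6.4).
Distances from that point to each station vs reported:
  P: calculated 49.6 vs reported 49.5 → residual 0.1 km
  Q: calculated 53.0 vs reported 61.8 → residual 8.8 km
  R: calculated 39.4 vs reported 39.2 → residual 0.2 km
  S: calculated 50.0 vs reported 49.9 → residual 0.1 km
P, R, S are mutually consistent (residuals ≈ 0); Q is off by 8.8 km.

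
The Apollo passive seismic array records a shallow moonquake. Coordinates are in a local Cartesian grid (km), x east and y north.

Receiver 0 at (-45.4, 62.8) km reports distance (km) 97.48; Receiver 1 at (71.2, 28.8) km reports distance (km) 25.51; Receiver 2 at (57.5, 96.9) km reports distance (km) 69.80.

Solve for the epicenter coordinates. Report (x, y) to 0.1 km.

x ≈ 45.7 km, y ≈ 28.1 km

Circle about each station: (x + 45.4)² + (y − 62.8)² = 97.48²; (x − 71.2)² + (y − 28.8)² = 25.51²; (x − 57.5)² + (y − 96.9)² = 69.80².
Subtracting pairs of circle equations eliminates x²+y² and gives linear equations (the radical axes):
233.2 x − 68.0 y = 8745.47
205.8 x + 68.2 y = 11321.17
Solving the 2×2 system: x ≈ 45.7, y ≈ 28.1 km.
Check against Receiver 0 (with the unrounded x, y): √((x + 45.4)²+(y − 62.8)²) = 97.48 ≈ 97.48 km. ✓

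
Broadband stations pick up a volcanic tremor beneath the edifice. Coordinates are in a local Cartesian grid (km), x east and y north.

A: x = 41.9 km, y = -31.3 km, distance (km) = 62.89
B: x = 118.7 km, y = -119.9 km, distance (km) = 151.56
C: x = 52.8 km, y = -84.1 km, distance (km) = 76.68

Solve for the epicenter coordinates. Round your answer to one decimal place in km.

Circle about each station: (x − 41.9)² + (y + 31.3)² = 62.89²; (x − 118.7)² + (y + 119.9)² = 151.56²; (x − 52.8)² + (y + 84.1)² = 76.68².
Subtracting the A equation from the B and C equations removes the quadratic terms:
153.6 x − 177.2 y = 6715.12
21.8 x − 105.6 y = 5200.68
Solving the 2×2 system: x ≈ -17.2, y ≈ -52.8 km.

x ≈ -17.2 km, y ≈ -52.8 km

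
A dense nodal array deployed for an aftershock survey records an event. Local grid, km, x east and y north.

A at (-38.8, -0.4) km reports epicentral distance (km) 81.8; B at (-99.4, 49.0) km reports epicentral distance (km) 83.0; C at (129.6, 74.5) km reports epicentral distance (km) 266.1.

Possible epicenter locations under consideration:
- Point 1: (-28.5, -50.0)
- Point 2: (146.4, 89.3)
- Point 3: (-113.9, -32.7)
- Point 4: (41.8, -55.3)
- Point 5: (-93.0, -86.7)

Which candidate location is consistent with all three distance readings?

Point 3

For each candidate, compare |candidate − station| to the reported distance:
Point 1: residuals A 31.1, B 38.8, C 64.9 → max 64.9 km
Point 2: residuals A 124.0, B 166.1, C 243.7 → max 243.7 km
Point 3: residuals A 0.0, B 0.0, C 0.0 → max 0.0 km
Point 4: residuals A 15.7, B 92.5, C 109.4 → max 109.4 km
Point 5: residuals A 20.1, B 52.9, C 8.7 → max 52.9 km
Only Point 3 has all residuals ≈ 0.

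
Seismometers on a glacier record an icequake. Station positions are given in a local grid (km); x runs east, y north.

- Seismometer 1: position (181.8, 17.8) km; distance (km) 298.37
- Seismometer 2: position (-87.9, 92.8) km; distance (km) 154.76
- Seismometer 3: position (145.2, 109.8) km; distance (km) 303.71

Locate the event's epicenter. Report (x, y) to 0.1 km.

Circle about each station: (x − 181.8)² + (y − 17.8)² = 298.37²; (x + 87.9)² + (y − 92.8)² = 154.76²; (x − 145.2)² + (y − 109.8)² = 303.71².
Subtracting the Seismometer 1 equation from the Seismometer 2 and Seismometer 3 equations removes the quadratic terms:
-539.4 x + 150.0 y = 48044.17
-73.2 x + 184.0 y = -3444.11
Solving the 2×2 system: x ≈ -106.0, y ≈ -60.9 km.

x ≈ -106.0 km, y ≈ -60.9 km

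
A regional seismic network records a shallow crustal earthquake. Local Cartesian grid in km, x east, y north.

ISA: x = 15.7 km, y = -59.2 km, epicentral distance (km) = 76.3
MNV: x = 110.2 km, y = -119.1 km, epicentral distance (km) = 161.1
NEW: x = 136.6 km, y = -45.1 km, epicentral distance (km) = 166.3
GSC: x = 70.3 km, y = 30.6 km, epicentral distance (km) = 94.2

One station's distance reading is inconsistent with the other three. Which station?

MNV

Solve using three stations at a time. Using ISA, NEW, GSC (subtract circle equations pairwise → linear system) gives (x, y) ≈ (-21.1, 7.7).
Distances from that point to each station vs reported:
  ISA: calculated 76.4 vs reported 76.3 → residual 0.1 km
  MNV: calculated 182.6 vs reported 161.1 → residual 21.5 km
  NEW: calculated 166.3 vs reported 166.3 → residual 0.0 km
  GSC: calculated 94.3 vs reported 94.2 → residual 0.1 km
ISA, NEW, GSC are mutually consistent (residuals ≈ 0); MNV is off by 21.5 km.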